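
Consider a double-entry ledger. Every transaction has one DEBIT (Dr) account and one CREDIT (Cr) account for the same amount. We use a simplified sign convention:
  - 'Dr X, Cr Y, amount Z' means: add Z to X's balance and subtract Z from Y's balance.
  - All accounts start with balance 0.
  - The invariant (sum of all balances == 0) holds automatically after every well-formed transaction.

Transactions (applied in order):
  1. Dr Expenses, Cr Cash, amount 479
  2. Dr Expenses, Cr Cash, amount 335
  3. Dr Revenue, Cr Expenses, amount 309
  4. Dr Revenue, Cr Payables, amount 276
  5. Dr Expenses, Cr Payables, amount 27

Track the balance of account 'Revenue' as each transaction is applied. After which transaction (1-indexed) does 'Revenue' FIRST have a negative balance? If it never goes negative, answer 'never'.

After txn 1: Revenue=0
After txn 2: Revenue=0
After txn 3: Revenue=309
After txn 4: Revenue=585
After txn 5: Revenue=585

Answer: never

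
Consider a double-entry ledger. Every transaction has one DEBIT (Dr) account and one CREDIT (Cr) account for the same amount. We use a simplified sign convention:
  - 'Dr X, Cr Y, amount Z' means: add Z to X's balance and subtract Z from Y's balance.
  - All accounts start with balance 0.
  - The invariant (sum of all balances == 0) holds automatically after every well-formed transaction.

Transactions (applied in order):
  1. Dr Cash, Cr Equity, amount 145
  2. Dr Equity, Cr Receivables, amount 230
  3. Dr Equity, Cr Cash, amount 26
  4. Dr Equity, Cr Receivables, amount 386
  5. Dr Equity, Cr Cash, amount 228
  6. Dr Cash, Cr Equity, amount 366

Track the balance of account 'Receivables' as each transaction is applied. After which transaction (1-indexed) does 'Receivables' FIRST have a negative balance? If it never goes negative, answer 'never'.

After txn 1: Receivables=0
After txn 2: Receivables=-230

Answer: 2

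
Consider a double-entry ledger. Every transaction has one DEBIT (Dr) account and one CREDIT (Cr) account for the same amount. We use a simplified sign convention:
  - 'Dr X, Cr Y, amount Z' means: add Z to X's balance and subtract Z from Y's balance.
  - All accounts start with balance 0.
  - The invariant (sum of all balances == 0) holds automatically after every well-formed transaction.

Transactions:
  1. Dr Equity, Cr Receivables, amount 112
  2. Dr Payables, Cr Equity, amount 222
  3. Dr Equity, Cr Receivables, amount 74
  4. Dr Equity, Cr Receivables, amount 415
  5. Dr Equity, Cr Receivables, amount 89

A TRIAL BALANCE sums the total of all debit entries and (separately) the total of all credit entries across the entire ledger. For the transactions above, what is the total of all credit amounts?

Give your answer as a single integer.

Answer: 912

Derivation:
Txn 1: credit+=112
Txn 2: credit+=222
Txn 3: credit+=74
Txn 4: credit+=415
Txn 5: credit+=89
Total credits = 912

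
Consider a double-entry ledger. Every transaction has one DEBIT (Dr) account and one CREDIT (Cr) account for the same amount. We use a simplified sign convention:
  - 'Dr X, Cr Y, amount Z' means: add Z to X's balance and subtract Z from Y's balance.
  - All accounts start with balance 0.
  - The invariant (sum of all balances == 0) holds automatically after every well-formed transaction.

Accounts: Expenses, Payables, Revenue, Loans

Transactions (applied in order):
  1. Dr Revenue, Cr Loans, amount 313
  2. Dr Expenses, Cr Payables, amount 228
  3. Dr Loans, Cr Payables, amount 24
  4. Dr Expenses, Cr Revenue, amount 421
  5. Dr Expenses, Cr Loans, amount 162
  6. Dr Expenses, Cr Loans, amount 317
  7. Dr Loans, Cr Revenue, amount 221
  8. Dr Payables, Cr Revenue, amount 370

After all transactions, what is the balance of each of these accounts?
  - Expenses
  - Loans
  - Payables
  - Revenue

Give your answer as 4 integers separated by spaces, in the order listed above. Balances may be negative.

After txn 1 (Dr Revenue, Cr Loans, amount 313): Loans=-313 Revenue=313
After txn 2 (Dr Expenses, Cr Payables, amount 228): Expenses=228 Loans=-313 Payables=-228 Revenue=313
After txn 3 (Dr Loans, Cr Payables, amount 24): Expenses=228 Loans=-289 Payables=-252 Revenue=313
After txn 4 (Dr Expenses, Cr Revenue, amount 421): Expenses=649 Loans=-289 Payables=-252 Revenue=-108
After txn 5 (Dr Expenses, Cr Loans, amount 162): Expenses=811 Loans=-451 Payables=-252 Revenue=-108
After txn 6 (Dr Expenses, Cr Loans, amount 317): Expenses=1128 Loans=-768 Payables=-252 Revenue=-108
After txn 7 (Dr Loans, Cr Revenue, amount 221): Expenses=1128 Loans=-547 Payables=-252 Revenue=-329
After txn 8 (Dr Payables, Cr Revenue, amount 370): Expenses=1128 Loans=-547 Payables=118 Revenue=-699

Answer: 1128 -547 118 -699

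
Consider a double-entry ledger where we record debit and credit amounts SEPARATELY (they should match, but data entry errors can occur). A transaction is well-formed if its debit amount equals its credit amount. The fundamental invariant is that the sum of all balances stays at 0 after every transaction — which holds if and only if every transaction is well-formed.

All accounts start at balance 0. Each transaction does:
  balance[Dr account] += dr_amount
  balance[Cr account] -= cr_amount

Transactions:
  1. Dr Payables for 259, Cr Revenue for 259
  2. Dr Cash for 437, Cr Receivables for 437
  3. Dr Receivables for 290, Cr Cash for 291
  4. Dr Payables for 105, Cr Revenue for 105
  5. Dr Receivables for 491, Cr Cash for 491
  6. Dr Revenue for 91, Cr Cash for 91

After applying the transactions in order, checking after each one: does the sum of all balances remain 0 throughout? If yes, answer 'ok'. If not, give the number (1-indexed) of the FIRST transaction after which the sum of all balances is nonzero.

After txn 1: dr=259 cr=259 sum_balances=0
After txn 2: dr=437 cr=437 sum_balances=0
After txn 3: dr=290 cr=291 sum_balances=-1
After txn 4: dr=105 cr=105 sum_balances=-1
After txn 5: dr=491 cr=491 sum_balances=-1
After txn 6: dr=91 cr=91 sum_balances=-1

Answer: 3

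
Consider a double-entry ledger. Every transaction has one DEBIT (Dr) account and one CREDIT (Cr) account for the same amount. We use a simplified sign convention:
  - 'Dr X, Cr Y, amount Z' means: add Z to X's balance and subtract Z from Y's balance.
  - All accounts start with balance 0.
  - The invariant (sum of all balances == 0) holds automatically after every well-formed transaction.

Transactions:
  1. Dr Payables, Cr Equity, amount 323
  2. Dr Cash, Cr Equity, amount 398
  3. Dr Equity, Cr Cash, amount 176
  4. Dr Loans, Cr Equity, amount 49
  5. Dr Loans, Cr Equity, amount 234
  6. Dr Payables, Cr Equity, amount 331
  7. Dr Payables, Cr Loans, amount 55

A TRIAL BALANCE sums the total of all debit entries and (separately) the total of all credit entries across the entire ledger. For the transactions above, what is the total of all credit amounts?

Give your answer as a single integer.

Txn 1: credit+=323
Txn 2: credit+=398
Txn 3: credit+=176
Txn 4: credit+=49
Txn 5: credit+=234
Txn 6: credit+=331
Txn 7: credit+=55
Total credits = 1566

Answer: 1566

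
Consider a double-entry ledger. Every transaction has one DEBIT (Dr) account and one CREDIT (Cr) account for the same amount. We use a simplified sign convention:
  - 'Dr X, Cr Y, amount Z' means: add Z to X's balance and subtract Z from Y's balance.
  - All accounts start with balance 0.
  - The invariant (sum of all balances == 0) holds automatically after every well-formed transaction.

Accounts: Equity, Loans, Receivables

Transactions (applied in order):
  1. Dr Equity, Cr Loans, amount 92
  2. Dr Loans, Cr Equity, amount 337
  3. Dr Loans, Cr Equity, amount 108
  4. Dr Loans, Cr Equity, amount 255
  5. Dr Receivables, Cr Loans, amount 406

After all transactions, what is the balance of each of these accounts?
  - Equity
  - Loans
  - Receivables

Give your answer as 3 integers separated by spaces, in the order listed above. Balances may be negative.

Answer: -608 202 406

Derivation:
After txn 1 (Dr Equity, Cr Loans, amount 92): Equity=92 Loans=-92
After txn 2 (Dr Loans, Cr Equity, amount 337): Equity=-245 Loans=245
After txn 3 (Dr Loans, Cr Equity, amount 108): Equity=-353 Loans=353
After txn 4 (Dr Loans, Cr Equity, amount 255): Equity=-608 Loans=608
After txn 5 (Dr Receivables, Cr Loans, amount 406): Equity=-608 Loans=202 Receivables=406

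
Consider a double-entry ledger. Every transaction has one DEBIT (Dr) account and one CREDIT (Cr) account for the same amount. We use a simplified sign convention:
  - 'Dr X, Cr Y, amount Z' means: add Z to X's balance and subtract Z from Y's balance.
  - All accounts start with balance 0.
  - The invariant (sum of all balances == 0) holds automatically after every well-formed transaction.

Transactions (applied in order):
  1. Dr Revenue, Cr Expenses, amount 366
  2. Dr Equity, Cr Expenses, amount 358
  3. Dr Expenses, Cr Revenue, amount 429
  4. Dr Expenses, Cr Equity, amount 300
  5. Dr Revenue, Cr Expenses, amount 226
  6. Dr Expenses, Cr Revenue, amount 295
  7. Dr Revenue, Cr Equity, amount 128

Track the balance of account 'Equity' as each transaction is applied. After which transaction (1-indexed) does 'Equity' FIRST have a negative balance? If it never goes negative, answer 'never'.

Answer: 7

Derivation:
After txn 1: Equity=0
After txn 2: Equity=358
After txn 3: Equity=358
After txn 4: Equity=58
After txn 5: Equity=58
After txn 6: Equity=58
After txn 7: Equity=-70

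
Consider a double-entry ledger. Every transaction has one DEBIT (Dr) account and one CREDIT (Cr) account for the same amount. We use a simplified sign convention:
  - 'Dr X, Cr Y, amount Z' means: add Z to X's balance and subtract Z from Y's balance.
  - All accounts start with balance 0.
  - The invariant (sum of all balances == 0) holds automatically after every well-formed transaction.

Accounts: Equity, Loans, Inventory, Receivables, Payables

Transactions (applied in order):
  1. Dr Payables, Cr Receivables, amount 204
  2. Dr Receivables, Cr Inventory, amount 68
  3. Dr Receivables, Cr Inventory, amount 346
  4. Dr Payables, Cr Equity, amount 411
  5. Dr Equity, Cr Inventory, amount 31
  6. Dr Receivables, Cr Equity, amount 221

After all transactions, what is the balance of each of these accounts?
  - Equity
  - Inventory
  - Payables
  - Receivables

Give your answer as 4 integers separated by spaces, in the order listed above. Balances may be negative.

After txn 1 (Dr Payables, Cr Receivables, amount 204): Payables=204 Receivables=-204
After txn 2 (Dr Receivables, Cr Inventory, amount 68): Inventory=-68 Payables=204 Receivables=-136
After txn 3 (Dr Receivables, Cr Inventory, amount 346): Inventory=-414 Payables=204 Receivables=210
After txn 4 (Dr Payables, Cr Equity, amount 411): Equity=-411 Inventory=-414 Payables=615 Receivables=210
After txn 5 (Dr Equity, Cr Inventory, amount 31): Equity=-380 Inventory=-445 Payables=615 Receivables=210
After txn 6 (Dr Receivables, Cr Equity, amount 221): Equity=-601 Inventory=-445 Payables=615 Receivables=431

Answer: -601 -445 615 431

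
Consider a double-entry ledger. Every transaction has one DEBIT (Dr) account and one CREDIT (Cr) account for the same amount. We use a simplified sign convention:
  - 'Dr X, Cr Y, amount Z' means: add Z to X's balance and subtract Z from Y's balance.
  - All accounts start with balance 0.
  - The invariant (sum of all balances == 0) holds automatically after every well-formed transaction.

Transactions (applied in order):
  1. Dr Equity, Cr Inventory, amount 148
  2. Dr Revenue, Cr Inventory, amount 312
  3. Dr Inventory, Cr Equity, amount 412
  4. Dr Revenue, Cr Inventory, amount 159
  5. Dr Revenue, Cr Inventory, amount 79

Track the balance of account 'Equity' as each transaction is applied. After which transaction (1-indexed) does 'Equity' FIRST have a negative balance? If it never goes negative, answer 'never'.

After txn 1: Equity=148
After txn 2: Equity=148
After txn 3: Equity=-264

Answer: 3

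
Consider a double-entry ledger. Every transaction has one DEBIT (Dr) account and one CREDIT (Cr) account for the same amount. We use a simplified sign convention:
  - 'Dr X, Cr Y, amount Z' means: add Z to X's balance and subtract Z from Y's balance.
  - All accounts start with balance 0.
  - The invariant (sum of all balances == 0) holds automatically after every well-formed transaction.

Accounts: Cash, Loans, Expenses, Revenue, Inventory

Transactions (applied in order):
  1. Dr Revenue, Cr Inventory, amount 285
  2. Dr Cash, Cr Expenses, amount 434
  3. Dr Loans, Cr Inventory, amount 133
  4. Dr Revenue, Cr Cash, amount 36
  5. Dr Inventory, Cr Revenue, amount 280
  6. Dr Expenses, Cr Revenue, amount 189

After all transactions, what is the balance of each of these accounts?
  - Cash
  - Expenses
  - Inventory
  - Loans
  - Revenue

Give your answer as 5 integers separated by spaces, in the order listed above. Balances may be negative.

Answer: 398 -245 -138 133 -148

Derivation:
After txn 1 (Dr Revenue, Cr Inventory, amount 285): Inventory=-285 Revenue=285
After txn 2 (Dr Cash, Cr Expenses, amount 434): Cash=434 Expenses=-434 Inventory=-285 Revenue=285
After txn 3 (Dr Loans, Cr Inventory, amount 133): Cash=434 Expenses=-434 Inventory=-418 Loans=133 Revenue=285
After txn 4 (Dr Revenue, Cr Cash, amount 36): Cash=398 Expenses=-434 Inventory=-418 Loans=133 Revenue=321
After txn 5 (Dr Inventory, Cr Revenue, amount 280): Cash=398 Expenses=-434 Inventory=-138 Loans=133 Revenue=41
After txn 6 (Dr Expenses, Cr Revenue, amount 189): Cash=398 Expenses=-245 Inventory=-138 Loans=133 Revenue=-148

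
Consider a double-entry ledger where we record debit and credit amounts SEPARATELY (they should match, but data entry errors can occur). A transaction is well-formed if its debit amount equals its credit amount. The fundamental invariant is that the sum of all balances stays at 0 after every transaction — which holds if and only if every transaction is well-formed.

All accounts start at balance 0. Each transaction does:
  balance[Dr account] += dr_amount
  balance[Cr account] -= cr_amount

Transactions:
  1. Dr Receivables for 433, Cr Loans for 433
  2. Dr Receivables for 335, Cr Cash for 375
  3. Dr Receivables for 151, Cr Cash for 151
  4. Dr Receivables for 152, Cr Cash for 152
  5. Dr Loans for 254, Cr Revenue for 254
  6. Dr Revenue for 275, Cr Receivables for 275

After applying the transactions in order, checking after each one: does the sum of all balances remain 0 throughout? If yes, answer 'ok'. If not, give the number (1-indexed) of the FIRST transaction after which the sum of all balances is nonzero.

Answer: 2

Derivation:
After txn 1: dr=433 cr=433 sum_balances=0
After txn 2: dr=335 cr=375 sum_balances=-40
After txn 3: dr=151 cr=151 sum_balances=-40
After txn 4: dr=152 cr=152 sum_balances=-40
After txn 5: dr=254 cr=254 sum_balances=-40
After txn 6: dr=275 cr=275 sum_balances=-40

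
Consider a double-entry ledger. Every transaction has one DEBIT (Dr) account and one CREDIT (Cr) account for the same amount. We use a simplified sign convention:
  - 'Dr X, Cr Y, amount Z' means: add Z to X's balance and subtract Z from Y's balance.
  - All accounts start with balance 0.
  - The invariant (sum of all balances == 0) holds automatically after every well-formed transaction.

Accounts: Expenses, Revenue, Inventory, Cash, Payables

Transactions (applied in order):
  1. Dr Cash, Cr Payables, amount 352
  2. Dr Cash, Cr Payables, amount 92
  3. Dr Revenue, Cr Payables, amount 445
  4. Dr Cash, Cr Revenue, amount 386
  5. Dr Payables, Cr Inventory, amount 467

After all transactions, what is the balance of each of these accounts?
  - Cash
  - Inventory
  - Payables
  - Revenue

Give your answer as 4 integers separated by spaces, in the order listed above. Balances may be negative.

Answer: 830 -467 -422 59

Derivation:
After txn 1 (Dr Cash, Cr Payables, amount 352): Cash=352 Payables=-352
After txn 2 (Dr Cash, Cr Payables, amount 92): Cash=444 Payables=-444
After txn 3 (Dr Revenue, Cr Payables, amount 445): Cash=444 Payables=-889 Revenue=445
After txn 4 (Dr Cash, Cr Revenue, amount 386): Cash=830 Payables=-889 Revenue=59
After txn 5 (Dr Payables, Cr Inventory, amount 467): Cash=830 Inventory=-467 Payables=-422 Revenue=59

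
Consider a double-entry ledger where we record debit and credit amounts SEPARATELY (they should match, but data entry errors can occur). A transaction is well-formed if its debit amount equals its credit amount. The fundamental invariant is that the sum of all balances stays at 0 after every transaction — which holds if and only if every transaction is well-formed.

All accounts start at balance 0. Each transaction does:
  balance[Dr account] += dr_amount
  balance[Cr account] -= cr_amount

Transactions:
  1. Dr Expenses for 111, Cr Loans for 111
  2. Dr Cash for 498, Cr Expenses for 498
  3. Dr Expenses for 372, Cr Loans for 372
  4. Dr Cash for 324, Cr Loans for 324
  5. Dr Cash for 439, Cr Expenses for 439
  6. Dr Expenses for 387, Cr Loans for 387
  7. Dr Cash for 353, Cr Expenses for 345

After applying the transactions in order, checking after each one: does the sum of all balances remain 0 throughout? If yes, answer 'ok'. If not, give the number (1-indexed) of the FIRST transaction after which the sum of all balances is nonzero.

Answer: 7

Derivation:
After txn 1: dr=111 cr=111 sum_balances=0
After txn 2: dr=498 cr=498 sum_balances=0
After txn 3: dr=372 cr=372 sum_balances=0
After txn 4: dr=324 cr=324 sum_balances=0
After txn 5: dr=439 cr=439 sum_balances=0
After txn 6: dr=387 cr=387 sum_balances=0
After txn 7: dr=353 cr=345 sum_balances=8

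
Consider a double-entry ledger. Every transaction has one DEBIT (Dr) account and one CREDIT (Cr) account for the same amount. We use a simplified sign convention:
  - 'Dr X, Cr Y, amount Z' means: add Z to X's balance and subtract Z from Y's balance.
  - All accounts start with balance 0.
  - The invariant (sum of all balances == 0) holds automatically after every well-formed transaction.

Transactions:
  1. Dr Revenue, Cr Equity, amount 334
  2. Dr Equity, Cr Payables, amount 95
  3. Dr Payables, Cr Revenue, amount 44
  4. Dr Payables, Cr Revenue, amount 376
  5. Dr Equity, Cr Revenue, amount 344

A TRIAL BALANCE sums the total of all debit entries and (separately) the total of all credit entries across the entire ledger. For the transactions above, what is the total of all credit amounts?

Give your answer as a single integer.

Answer: 1193

Derivation:
Txn 1: credit+=334
Txn 2: credit+=95
Txn 3: credit+=44
Txn 4: credit+=376
Txn 5: credit+=344
Total credits = 1193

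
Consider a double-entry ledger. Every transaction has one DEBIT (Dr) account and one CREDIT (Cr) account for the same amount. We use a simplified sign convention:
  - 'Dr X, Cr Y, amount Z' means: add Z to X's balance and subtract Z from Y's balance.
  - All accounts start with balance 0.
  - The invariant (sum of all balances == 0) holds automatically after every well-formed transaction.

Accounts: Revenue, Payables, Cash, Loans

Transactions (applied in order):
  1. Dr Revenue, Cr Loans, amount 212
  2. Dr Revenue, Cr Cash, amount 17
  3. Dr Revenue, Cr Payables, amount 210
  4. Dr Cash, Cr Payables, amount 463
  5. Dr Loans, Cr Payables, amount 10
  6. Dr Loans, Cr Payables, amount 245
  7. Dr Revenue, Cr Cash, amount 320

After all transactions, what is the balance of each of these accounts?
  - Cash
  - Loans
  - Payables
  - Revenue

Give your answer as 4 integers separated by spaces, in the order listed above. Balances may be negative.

After txn 1 (Dr Revenue, Cr Loans, amount 212): Loans=-212 Revenue=212
After txn 2 (Dr Revenue, Cr Cash, amount 17): Cash=-17 Loans=-212 Revenue=229
After txn 3 (Dr Revenue, Cr Payables, amount 210): Cash=-17 Loans=-212 Payables=-210 Revenue=439
After txn 4 (Dr Cash, Cr Payables, amount 463): Cash=446 Loans=-212 Payables=-673 Revenue=439
After txn 5 (Dr Loans, Cr Payables, amount 10): Cash=446 Loans=-202 Payables=-683 Revenue=439
After txn 6 (Dr Loans, Cr Payables, amount 245): Cash=446 Loans=43 Payables=-928 Revenue=439
After txn 7 (Dr Revenue, Cr Cash, amount 320): Cash=126 Loans=43 Payables=-928 Revenue=759

Answer: 126 43 -928 759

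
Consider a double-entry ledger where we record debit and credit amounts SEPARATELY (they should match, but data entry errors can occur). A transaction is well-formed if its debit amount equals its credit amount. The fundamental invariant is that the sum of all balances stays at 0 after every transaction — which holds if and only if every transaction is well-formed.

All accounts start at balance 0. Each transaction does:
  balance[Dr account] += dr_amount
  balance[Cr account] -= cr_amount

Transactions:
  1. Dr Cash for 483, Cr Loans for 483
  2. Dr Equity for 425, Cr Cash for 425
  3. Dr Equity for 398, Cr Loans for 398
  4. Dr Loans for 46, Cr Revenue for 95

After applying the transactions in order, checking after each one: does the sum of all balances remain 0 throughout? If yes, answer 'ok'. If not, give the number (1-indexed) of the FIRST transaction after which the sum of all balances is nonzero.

Answer: 4

Derivation:
After txn 1: dr=483 cr=483 sum_balances=0
After txn 2: dr=425 cr=425 sum_balances=0
After txn 3: dr=398 cr=398 sum_balances=0
After txn 4: dr=46 cr=95 sum_balances=-49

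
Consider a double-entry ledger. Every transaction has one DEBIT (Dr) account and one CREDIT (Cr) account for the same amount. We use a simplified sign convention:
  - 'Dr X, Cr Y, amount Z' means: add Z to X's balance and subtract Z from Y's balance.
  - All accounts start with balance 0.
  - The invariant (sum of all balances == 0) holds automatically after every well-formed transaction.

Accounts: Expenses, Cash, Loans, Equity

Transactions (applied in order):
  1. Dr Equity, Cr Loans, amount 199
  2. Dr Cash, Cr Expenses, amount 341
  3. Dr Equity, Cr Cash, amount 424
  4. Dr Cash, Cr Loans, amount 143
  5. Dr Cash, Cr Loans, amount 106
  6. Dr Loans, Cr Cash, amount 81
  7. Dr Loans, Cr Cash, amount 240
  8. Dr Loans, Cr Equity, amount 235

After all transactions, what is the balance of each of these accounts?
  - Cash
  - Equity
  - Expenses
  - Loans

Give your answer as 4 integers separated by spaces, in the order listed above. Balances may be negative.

After txn 1 (Dr Equity, Cr Loans, amount 199): Equity=199 Loans=-199
After txn 2 (Dr Cash, Cr Expenses, amount 341): Cash=341 Equity=199 Expenses=-341 Loans=-199
After txn 3 (Dr Equity, Cr Cash, amount 424): Cash=-83 Equity=623 Expenses=-341 Loans=-199
After txn 4 (Dr Cash, Cr Loans, amount 143): Cash=60 Equity=623 Expenses=-341 Loans=-342
After txn 5 (Dr Cash, Cr Loans, amount 106): Cash=166 Equity=623 Expenses=-341 Loans=-448
After txn 6 (Dr Loans, Cr Cash, amount 81): Cash=85 Equity=623 Expenses=-341 Loans=-367
After txn 7 (Dr Loans, Cr Cash, amount 240): Cash=-155 Equity=623 Expenses=-341 Loans=-127
After txn 8 (Dr Loans, Cr Equity, amount 235): Cash=-155 Equity=388 Expenses=-341 Loans=108

Answer: -155 388 -341 108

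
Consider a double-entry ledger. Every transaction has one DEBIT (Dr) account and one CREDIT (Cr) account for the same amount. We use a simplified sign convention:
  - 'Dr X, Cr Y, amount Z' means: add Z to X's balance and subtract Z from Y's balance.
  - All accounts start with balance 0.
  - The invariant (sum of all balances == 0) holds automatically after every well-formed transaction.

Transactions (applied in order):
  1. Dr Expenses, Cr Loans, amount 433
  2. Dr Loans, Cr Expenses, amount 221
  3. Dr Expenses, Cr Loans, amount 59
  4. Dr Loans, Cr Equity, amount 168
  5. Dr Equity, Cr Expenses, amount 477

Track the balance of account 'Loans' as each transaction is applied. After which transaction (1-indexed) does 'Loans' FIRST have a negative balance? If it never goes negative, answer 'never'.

Answer: 1

Derivation:
After txn 1: Loans=-433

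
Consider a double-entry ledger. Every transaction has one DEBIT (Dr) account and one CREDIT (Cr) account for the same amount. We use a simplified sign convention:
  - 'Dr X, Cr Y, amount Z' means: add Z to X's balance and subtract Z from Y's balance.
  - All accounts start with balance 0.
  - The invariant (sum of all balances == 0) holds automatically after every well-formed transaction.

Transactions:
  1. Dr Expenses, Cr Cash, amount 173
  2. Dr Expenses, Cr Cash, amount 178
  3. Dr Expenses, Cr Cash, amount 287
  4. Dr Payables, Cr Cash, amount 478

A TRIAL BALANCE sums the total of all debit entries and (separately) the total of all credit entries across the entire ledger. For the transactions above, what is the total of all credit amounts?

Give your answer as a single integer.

Answer: 1116

Derivation:
Txn 1: credit+=173
Txn 2: credit+=178
Txn 3: credit+=287
Txn 4: credit+=478
Total credits = 1116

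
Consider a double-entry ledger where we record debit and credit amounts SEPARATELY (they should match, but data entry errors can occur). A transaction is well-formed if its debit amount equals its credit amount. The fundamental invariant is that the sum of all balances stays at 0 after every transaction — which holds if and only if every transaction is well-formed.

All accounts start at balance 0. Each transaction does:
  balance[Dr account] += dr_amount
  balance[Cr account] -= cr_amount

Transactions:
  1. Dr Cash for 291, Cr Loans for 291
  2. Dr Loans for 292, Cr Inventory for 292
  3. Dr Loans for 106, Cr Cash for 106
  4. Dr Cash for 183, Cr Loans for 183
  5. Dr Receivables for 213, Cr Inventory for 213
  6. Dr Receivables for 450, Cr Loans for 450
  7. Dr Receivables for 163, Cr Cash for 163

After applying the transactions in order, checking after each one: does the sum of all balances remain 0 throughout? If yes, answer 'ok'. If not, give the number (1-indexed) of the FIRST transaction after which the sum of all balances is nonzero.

After txn 1: dr=291 cr=291 sum_balances=0
After txn 2: dr=292 cr=292 sum_balances=0
After txn 3: dr=106 cr=106 sum_balances=0
After txn 4: dr=183 cr=183 sum_balances=0
After txn 5: dr=213 cr=213 sum_balances=0
After txn 6: dr=450 cr=450 sum_balances=0
After txn 7: dr=163 cr=163 sum_balances=0

Answer: ok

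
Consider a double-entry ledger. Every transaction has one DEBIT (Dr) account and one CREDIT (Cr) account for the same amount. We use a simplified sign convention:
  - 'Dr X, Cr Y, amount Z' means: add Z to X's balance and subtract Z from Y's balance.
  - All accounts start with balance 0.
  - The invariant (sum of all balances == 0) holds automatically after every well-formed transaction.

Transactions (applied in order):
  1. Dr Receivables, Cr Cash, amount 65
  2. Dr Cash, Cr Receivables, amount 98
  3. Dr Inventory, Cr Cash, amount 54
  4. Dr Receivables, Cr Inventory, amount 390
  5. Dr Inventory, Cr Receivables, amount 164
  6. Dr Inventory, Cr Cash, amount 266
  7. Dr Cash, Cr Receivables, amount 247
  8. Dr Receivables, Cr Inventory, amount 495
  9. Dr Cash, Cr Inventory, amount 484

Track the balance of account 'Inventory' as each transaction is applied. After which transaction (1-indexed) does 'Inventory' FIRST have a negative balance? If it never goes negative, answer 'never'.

After txn 1: Inventory=0
After txn 2: Inventory=0
After txn 3: Inventory=54
After txn 4: Inventory=-336

Answer: 4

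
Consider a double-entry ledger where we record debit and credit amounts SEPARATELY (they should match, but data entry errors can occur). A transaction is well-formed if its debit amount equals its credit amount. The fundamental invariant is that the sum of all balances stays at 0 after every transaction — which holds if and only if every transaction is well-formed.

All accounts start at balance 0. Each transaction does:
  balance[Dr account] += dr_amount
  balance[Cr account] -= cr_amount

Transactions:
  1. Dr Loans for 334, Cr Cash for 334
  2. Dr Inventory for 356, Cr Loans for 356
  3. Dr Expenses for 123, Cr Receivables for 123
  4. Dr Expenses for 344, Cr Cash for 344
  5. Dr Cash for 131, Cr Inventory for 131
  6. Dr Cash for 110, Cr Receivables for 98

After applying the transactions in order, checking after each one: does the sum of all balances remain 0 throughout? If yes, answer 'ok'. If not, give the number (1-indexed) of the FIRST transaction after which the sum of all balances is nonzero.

Answer: 6

Derivation:
After txn 1: dr=334 cr=334 sum_balances=0
After txn 2: dr=356 cr=356 sum_balances=0
After txn 3: dr=123 cr=123 sum_balances=0
After txn 4: dr=344 cr=344 sum_balances=0
After txn 5: dr=131 cr=131 sum_balances=0
After txn 6: dr=110 cr=98 sum_balances=12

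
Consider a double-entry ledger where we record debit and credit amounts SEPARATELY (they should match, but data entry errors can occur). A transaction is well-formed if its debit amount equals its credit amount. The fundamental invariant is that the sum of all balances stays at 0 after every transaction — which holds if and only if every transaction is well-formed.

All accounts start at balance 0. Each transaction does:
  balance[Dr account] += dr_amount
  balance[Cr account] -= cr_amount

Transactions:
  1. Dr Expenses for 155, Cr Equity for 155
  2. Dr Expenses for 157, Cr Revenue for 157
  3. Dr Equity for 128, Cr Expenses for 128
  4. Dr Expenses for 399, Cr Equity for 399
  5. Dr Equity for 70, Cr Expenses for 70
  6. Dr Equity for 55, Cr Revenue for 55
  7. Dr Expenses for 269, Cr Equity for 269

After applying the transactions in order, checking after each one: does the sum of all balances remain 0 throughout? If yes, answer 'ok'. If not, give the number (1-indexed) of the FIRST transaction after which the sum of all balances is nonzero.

After txn 1: dr=155 cr=155 sum_balances=0
After txn 2: dr=157 cr=157 sum_balances=0
After txn 3: dr=128 cr=128 sum_balances=0
After txn 4: dr=399 cr=399 sum_balances=0
After txn 5: dr=70 cr=70 sum_balances=0
After txn 6: dr=55 cr=55 sum_balances=0
After txn 7: dr=269 cr=269 sum_balances=0

Answer: ok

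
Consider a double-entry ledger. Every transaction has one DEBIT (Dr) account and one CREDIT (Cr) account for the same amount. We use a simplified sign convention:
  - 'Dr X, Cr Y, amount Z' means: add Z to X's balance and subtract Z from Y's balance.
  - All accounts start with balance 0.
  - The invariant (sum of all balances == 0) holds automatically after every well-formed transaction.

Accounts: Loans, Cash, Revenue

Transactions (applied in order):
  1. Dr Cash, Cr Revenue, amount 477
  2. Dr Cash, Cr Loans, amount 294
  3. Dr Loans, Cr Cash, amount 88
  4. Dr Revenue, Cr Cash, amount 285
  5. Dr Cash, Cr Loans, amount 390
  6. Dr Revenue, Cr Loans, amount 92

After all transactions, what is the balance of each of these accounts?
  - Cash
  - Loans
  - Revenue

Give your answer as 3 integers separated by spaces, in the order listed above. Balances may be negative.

Answer: 788 -688 -100

Derivation:
After txn 1 (Dr Cash, Cr Revenue, amount 477): Cash=477 Revenue=-477
After txn 2 (Dr Cash, Cr Loans, amount 294): Cash=771 Loans=-294 Revenue=-477
After txn 3 (Dr Loans, Cr Cash, amount 88): Cash=683 Loans=-206 Revenue=-477
After txn 4 (Dr Revenue, Cr Cash, amount 285): Cash=398 Loans=-206 Revenue=-192
After txn 5 (Dr Cash, Cr Loans, amount 390): Cash=788 Loans=-596 Revenue=-192
After txn 6 (Dr Revenue, Cr Loans, amount 92): Cash=788 Loans=-688 Revenue=-100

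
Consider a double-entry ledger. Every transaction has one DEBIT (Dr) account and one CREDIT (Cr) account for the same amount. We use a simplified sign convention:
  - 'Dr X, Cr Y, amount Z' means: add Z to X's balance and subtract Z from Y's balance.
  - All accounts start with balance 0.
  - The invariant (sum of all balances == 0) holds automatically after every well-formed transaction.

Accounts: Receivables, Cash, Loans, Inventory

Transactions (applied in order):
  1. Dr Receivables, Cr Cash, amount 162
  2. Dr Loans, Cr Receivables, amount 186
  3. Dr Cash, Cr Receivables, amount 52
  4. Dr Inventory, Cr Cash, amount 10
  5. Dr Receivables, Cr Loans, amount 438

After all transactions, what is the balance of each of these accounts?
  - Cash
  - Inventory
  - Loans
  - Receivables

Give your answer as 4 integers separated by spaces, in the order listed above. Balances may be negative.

Answer: -120 10 -252 362

Derivation:
After txn 1 (Dr Receivables, Cr Cash, amount 162): Cash=-162 Receivables=162
After txn 2 (Dr Loans, Cr Receivables, amount 186): Cash=-162 Loans=186 Receivables=-24
After txn 3 (Dr Cash, Cr Receivables, amount 52): Cash=-110 Loans=186 Receivables=-76
After txn 4 (Dr Inventory, Cr Cash, amount 10): Cash=-120 Inventory=10 Loans=186 Receivables=-76
After txn 5 (Dr Receivables, Cr Loans, amount 438): Cash=-120 Inventory=10 Loans=-252 Receivables=362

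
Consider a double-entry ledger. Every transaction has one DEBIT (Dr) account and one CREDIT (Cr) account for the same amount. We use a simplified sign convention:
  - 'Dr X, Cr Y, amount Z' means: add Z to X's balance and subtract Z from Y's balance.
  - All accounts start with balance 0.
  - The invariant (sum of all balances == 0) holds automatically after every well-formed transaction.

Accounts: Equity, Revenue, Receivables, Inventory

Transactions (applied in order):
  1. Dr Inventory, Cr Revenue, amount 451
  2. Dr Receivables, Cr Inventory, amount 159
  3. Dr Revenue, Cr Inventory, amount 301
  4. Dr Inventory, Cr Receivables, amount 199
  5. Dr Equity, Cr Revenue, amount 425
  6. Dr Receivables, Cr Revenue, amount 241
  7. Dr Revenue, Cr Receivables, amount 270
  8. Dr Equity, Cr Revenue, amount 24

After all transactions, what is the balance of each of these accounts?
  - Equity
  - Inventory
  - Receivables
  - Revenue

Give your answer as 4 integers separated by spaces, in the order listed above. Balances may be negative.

Answer: 449 190 -69 -570

Derivation:
After txn 1 (Dr Inventory, Cr Revenue, amount 451): Inventory=451 Revenue=-451
After txn 2 (Dr Receivables, Cr Inventory, amount 159): Inventory=292 Receivables=159 Revenue=-451
After txn 3 (Dr Revenue, Cr Inventory, amount 301): Inventory=-9 Receivables=159 Revenue=-150
After txn 4 (Dr Inventory, Cr Receivables, amount 199): Inventory=190 Receivables=-40 Revenue=-150
After txn 5 (Dr Equity, Cr Revenue, amount 425): Equity=425 Inventory=190 Receivables=-40 Revenue=-575
After txn 6 (Dr Receivables, Cr Revenue, amount 241): Equity=425 Inventory=190 Receivables=201 Revenue=-816
After txn 7 (Dr Revenue, Cr Receivables, amount 270): Equity=425 Inventory=190 Receivables=-69 Revenue=-546
After txn 8 (Dr Equity, Cr Revenue, amount 24): Equity=449 Inventory=190 Receivables=-69 Revenue=-570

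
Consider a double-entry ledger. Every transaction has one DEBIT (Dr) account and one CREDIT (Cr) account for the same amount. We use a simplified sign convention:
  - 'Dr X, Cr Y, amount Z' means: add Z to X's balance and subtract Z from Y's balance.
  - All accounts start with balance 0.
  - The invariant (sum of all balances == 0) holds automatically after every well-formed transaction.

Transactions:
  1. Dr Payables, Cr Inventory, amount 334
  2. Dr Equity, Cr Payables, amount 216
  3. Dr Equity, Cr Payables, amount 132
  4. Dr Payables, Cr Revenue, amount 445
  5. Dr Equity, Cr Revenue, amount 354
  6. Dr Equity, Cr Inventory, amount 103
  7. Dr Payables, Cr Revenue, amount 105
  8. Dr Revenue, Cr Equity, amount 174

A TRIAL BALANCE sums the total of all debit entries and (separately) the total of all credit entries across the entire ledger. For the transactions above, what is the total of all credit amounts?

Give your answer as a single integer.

Answer: 1863

Derivation:
Txn 1: credit+=334
Txn 2: credit+=216
Txn 3: credit+=132
Txn 4: credit+=445
Txn 5: credit+=354
Txn 6: credit+=103
Txn 7: credit+=105
Txn 8: credit+=174
Total credits = 1863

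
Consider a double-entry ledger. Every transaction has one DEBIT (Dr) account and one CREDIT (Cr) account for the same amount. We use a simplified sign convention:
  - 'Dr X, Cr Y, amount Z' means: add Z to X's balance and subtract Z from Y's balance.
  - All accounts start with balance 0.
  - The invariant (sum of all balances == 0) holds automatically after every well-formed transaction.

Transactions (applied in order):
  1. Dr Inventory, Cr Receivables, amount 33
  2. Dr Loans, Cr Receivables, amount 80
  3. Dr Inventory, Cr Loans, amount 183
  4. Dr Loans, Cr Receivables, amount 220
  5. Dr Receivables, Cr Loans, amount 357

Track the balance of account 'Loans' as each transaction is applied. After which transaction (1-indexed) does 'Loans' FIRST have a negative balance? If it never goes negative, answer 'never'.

After txn 1: Loans=0
After txn 2: Loans=80
After txn 3: Loans=-103

Answer: 3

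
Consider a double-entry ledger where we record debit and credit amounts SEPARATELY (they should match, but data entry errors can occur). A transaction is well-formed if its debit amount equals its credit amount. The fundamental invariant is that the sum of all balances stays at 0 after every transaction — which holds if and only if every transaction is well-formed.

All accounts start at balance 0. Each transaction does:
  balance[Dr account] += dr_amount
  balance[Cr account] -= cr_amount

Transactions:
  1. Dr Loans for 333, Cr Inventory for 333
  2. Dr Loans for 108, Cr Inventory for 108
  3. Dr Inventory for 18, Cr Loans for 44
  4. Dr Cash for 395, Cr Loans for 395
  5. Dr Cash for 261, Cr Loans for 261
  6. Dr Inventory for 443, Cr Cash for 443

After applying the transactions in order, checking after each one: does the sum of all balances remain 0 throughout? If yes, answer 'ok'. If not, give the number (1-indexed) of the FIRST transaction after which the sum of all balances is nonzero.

After txn 1: dr=333 cr=333 sum_balances=0
After txn 2: dr=108 cr=108 sum_balances=0
After txn 3: dr=18 cr=44 sum_balances=-26
After txn 4: dr=395 cr=395 sum_balances=-26
After txn 5: dr=261 cr=261 sum_balances=-26
After txn 6: dr=443 cr=443 sum_balances=-26

Answer: 3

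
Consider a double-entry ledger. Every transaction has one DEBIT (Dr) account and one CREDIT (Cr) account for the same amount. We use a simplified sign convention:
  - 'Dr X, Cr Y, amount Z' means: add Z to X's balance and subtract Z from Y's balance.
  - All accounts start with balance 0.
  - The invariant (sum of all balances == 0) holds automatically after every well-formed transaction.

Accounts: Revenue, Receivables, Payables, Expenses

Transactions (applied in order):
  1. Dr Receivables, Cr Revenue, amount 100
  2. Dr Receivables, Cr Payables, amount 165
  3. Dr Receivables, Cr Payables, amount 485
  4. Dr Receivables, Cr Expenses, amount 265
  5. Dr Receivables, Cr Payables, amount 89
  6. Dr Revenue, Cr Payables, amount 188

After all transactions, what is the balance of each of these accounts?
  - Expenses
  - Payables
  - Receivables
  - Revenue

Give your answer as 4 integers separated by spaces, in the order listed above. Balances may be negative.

Answer: -265 -927 1104 88

Derivation:
After txn 1 (Dr Receivables, Cr Revenue, amount 100): Receivables=100 Revenue=-100
After txn 2 (Dr Receivables, Cr Payables, amount 165): Payables=-165 Receivables=265 Revenue=-100
After txn 3 (Dr Receivables, Cr Payables, amount 485): Payables=-650 Receivables=750 Revenue=-100
After txn 4 (Dr Receivables, Cr Expenses, amount 265): Expenses=-265 Payables=-650 Receivables=1015 Revenue=-100
After txn 5 (Dr Receivables, Cr Payables, amount 89): Expenses=-265 Payables=-739 Receivables=1104 Revenue=-100
After txn 6 (Dr Revenue, Cr Payables, amount 188): Expenses=-265 Payables=-927 Receivables=1104 Revenue=88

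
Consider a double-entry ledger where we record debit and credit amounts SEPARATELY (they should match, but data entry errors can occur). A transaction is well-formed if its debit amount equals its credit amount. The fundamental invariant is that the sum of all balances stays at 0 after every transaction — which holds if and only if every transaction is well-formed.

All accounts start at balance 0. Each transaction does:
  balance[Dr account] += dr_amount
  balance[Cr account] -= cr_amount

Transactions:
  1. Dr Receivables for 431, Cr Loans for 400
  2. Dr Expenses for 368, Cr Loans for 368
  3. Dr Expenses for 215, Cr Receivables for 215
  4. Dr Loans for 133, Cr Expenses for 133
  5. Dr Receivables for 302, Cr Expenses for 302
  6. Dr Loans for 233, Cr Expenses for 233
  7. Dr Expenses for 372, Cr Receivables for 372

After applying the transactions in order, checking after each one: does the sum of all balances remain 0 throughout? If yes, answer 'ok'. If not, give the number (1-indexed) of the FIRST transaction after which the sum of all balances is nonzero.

Answer: 1

Derivation:
After txn 1: dr=431 cr=400 sum_balances=31
After txn 2: dr=368 cr=368 sum_balances=31
After txn 3: dr=215 cr=215 sum_balances=31
After txn 4: dr=133 cr=133 sum_balances=31
After txn 5: dr=302 cr=302 sum_balances=31
After txn 6: dr=233 cr=233 sum_balances=31
After txn 7: dr=372 cr=372 sum_balances=31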